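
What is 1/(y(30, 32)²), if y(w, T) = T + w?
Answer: 1/3844 ≈ 0.00026015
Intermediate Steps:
1/(y(30, 32)²) = 1/((32 + 30)²) = 1/(62²) = 1/3844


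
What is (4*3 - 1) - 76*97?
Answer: -7361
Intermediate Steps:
(4*3 - 1) - 76*97 = (12 - 1) - 7372 = 11 - 7372 = -7361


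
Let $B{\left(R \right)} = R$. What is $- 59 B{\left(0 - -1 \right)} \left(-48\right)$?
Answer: $2832$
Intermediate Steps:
$- 59 B{\left(0 - -1 \right)} \left(-48\right) = - 59 \left(0 - -1\right) \left(-48\right) = - 59 \left(0 + 1\right) \left(-48\right) = \left(-59\right) 1 \left(-48\right) = \left(-59\right) \left(-48\right) = 2832$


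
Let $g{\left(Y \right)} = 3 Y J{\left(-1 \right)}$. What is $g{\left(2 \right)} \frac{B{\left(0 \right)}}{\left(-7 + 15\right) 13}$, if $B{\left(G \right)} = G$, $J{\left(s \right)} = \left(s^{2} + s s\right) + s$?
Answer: $0$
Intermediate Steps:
$J{\left(s \right)} = s + 2 s^{2}$ ($J{\left(s \right)} = \left(s^{2} + s^{2}\right) + s = 2 s^{2} + s = s + 2 s^{2}$)
$g{\left(Y \right)} = 3 Y$ ($g{\left(Y \right)} = 3 Y \left(- (1 + 2 \left(-1\right))\right) = 3 Y \left(- (1 - 2)\right) = 3 Y \left(\left(-1\right) \left(-1\right)\right) = 3 Y 1 = 3 Y$)
$g{\left(2 \right)} \frac{B{\left(0 \right)}}{\left(-7 + 15\right) 13} = 3 \cdot 2 \frac{0}{\left(-7 + 15\right) 13} = 6 \frac{0}{8 \cdot 13} = 6 \cdot \frac{0}{104} = 6 \cdot 0 \cdot \frac{1}{104} = 6 \cdot 0 = 0$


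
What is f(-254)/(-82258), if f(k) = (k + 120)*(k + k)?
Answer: -34036/41129 ≈ -0.82754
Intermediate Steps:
f(k) = 2*k*(120 + k) (f(k) = (120 + k)*(2*k) = 2*k*(120 + k))
f(-254)/(-82258) = (2*(-254)*(120 - 254))/(-82258) = (2*(-254)*(-134))*(-1/82258) = 68072*(-1/82258) = -34036/41129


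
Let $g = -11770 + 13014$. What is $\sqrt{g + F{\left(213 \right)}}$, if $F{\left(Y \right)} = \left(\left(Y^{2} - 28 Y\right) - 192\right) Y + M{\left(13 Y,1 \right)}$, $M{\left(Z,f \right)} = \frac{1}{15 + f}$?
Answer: $\frac{\sqrt{133657809}}{4} \approx 2890.3$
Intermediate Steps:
$F{\left(Y \right)} = \frac{1}{16} + Y \left(-192 + Y^{2} - 28 Y\right)$ ($F{\left(Y \right)} = \left(\left(Y^{2} - 28 Y\right) - 192\right) Y + \frac{1}{15 + 1} = \left(-192 + Y^{2} - 28 Y\right) Y + \frac{1}{16} = Y \left(-192 + Y^{2} - 28 Y\right) + \frac{1}{16} = \frac{1}{16} + Y \left(-192 + Y^{2} - 28 Y\right)$)
$g = 1244$
$\sqrt{g + F{\left(213 \right)}} = \sqrt{1244 + \left(\frac{1}{16} + 213^{3} - 40896 - 28 \cdot 213^{2}\right)} = \sqrt{1244 + \left(\frac{1}{16} + 9663597 - 40896 - 1270332\right)} = \sqrt{1244 + \frac{133637905}{16}} = \sqrt{\frac{133657809}{16}} = \frac{\sqrt{133657809}}{4}$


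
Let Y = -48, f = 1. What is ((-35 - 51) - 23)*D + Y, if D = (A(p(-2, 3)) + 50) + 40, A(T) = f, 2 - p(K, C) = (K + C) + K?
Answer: -9967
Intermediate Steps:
p(K, C) = 2 - C - 2*K (p(K, C) = 2 - ((K + C) + K) = 2 - ((C + K) + K) = 2 - (C + 2*K) = 2 + (-C - 2*K) = 2 - C - 2*K)
A(T) = 1
D = 91 (D = (1 + 50) + 40 = 51 + 40 = 91)
((-35 - 51) - 23)*D + Y = ((-35 - 51) - 23)*91 - 48 = (-86 - 23)*91 - 48 = -109*91 - 48 = -9919 - 48 = -9967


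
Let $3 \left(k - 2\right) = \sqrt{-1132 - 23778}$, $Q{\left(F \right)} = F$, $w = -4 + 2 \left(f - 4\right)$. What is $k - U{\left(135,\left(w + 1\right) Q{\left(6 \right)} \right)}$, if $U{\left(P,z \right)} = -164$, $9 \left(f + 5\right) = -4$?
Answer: $166 + \frac{i \sqrt{24910}}{3} \approx 166.0 + 52.61 i$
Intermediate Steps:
$f = - \frac{49}{9}$ ($f = -5 + \frac{1}{9} \left(-4\right) = -5 - \frac{4}{9} = - \frac{49}{9} \approx -5.4444$)
$w = - \frac{206}{9}$ ($w = -4 + 2 \left(- \frac{49}{9} - 4\right) = -4 + 2 \left(- \frac{85}{9}\right) = -4 - \frac{170}{9} = - \frac{206}{9} \approx -22.889$)
$k = 2 + \frac{i \sqrt{24910}}{3}$ ($k = 2 + \frac{\sqrt{-1132 - 23778}}{3} = 2 + \frac{\sqrt{-24910}}{3} = 2 + \frac{i \sqrt{24910}}{3} \approx 2.0 + 52.61 i$)
$k - U{\left(135,\left(w + 1\right) Q{\left(6 \right)} \right)} = \left(2 + \frac{i \sqrt{24910}}{3}\right) - -164 = \left(2 + \frac{i \sqrt{24910}}{3}\right) + 164 = 166 + \frac{i \sqrt{24910}}{3}$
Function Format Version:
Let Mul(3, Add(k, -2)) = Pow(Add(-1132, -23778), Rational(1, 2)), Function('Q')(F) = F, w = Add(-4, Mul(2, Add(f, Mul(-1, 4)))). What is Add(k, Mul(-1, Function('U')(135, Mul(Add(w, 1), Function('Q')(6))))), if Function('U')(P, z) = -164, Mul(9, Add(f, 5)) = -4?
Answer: Add(166, Mul(Rational(1, 3), I, Pow(24910, Rational(1, 2)))) ≈ Add(166.00, Mul(52.610, I))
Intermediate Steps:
f = Rational(-49, 9) (f = Add(-5, Mul(Rational(1, 9), -4)) = Add(-5, Rational(-4, 9)) = Rational(-49, 9) ≈ -5.4444)
w = Rational(-206, 9) (w = Add(-4, Mul(2, Add(Rational(-49, 9), Mul(-1, 4)))) = Add(-4, Mul(2, Add(Rational(-49, 9), -4))) = Add(-4, Mul(2, Rational(-85, 9))) = Add(-4, Rational(-170, 9)) = Rational(-206, 9) ≈ -22.889)
k = Add(2, Mul(Rational(1, 3), I, Pow(24910, Rational(1, 2)))) (k = Add(2, Mul(Rational(1, 3), Pow(Add(-1132, -23778), Rational(1, 2)))) = Add(2, Mul(Rational(1, 3), Pow(-24910, Rational(1, 2)))) = Add(2, Mul(Rational(1, 3), Mul(I, Pow(24910, Rational(1, 2))))) = Add(2, Mul(Rational(1, 3), I, Pow(24910, Rational(1, 2)))) ≈ Add(2.0000, Mul(52.610, I)))
Add(k, Mul(-1, Function('U')(135, Mul(Add(w, 1), Function('Q')(6))))) = Add(Add(2, Mul(Rational(1, 3), I, Pow(24910, Rational(1, 2)))), Mul(-1, -164)) = Add(Add(2, Mul(Rational(1, 3), I, Pow(24910, Rational(1, 2)))), 164) = Add(166, Mul(Rational(1, 3), I, Pow(24910, Rational(1, 2))))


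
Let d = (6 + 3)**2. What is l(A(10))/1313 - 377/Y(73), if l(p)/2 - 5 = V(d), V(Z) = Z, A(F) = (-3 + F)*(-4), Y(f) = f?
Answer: -482445/95849 ≈ -5.0334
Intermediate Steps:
d = 81 (d = 9**2 = 81)
A(F) = 12 - 4*F
l(p) = 172 (l(p) = 10 + 2*81 = 10 + 162 = 172)
l(A(10))/1313 - 377/Y(73) = 172/1313 - 377/73 = -482445/95849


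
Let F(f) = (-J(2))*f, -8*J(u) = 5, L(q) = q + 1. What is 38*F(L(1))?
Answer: 95/2 ≈ 47.500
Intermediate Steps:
L(q) = 1 + q
J(u) = -5/8 (J(u) = -⅛*5 = -5/8)
F(f) = 5*f/8 (F(f) = (-1*(-5/8))*f = 5*f/8)
38*F(L(1)) = 38*(5*(1 + 1)/8) = 38*((5/8)*2) = 38*(5/4) = 95/2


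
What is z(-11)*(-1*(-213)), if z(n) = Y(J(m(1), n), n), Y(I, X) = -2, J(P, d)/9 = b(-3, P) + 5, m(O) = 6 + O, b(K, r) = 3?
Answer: -426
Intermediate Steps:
J(P, d) = 72 (J(P, d) = 9*(3 + 5) = 9*8 = 72)
z(n) = -2
z(-11)*(-1*(-213)) = -(-2)*(-213) = -2*213 = -426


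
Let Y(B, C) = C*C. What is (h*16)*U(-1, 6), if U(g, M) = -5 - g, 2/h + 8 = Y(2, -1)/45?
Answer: 5760/359 ≈ 16.045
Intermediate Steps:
Y(B, C) = C²
h = -90/359 (h = 2/(-8 + (-1)²/45) = 2/(-8 + 1*(1/45)) = 2/(-8 + 1/45) = 2/(-359/45) = 2*(-45/359) = -90/359 ≈ -0.25070)
(h*16)*U(-1, 6) = (-90/359*16)*(-5 - 1*(-1)) = -1440*(-5 + 1)/359 = -1440/359*(-4) = 5760/359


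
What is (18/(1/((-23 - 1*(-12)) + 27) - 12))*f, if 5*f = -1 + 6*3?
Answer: -4896/955 ≈ -5.1267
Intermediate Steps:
f = 17/5 (f = (-1 + 6*3)/5 = (-1 + 18)/5 = (1/5)*17 = 17/5 ≈ 3.4000)
(18/(1/((-23 - 1*(-12)) + 27) - 12))*f = (18/(1/((-23 - 1*(-12)) + 27) - 12))*(17/5) = (18/(1/((-23 + 12) + 27) - 12))*(17/5) = (18/(1/(-11 + 27) - 12))*(17/5) = (18/(1/16 - 12))*(17/5) = (18/(-191/16))*(17/5) = (18*(-16/191))*(17/5) = -288/191*17/5 = -4896/955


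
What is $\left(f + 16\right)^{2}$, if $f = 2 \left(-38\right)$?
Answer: $3600$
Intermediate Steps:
$f = -76$
$\left(f + 16\right)^{2} = \left(-76 + 16\right)^{2} = \left(-60\right)^{2} = 3600$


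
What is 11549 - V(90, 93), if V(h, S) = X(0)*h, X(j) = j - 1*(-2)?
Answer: 11369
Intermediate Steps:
X(j) = 2 + j (X(j) = j + 2 = 2 + j)
V(h, S) = 2*h (V(h, S) = (2 + 0)*h = 2*h)
11549 - V(90, 93) = 11549 - 2*90 = 11549 - 1*180 = 11549 - 180 = 11369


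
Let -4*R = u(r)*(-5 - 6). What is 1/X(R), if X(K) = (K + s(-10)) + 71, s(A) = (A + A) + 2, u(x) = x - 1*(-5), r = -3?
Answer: 2/117 ≈ 0.017094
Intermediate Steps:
u(x) = 5 + x (u(x) = x + 5 = 5 + x)
s(A) = 2 + 2*A (s(A) = 2*A + 2 = 2 + 2*A)
R = 11/2 (R = -(5 - 3)*(-5 - 6)/4 = -(-11)/2 = -1/4*(-22) = 11/2 ≈ 5.5000)
X(K) = 53 + K (X(K) = (K + (2 + 2*(-10))) + 71 = (K + (2 - 20)) + 71 = (K - 18) + 71 = (-18 + K) + 71 = 53 + K)
1/X(R) = 1/(53 + 11/2) = 1/(117/2) = 2/117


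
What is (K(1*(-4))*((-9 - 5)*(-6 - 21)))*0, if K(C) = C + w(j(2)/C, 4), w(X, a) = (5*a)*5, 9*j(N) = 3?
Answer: 0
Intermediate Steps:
j(N) = ⅓ (j(N) = (⅑)*3 = ⅓)
w(X, a) = 25*a
K(C) = 100 + C (K(C) = C + 25*4 = C + 100 = 100 + C)
(K(1*(-4))*((-9 - 5)*(-6 - 21)))*0 = ((100 + 1*(-4))*((-9 - 5)*(-6 - 21)))*0 = ((100 - 4)*(-14*(-27)))*0 = (96*378)*0 = 36288*0 = 0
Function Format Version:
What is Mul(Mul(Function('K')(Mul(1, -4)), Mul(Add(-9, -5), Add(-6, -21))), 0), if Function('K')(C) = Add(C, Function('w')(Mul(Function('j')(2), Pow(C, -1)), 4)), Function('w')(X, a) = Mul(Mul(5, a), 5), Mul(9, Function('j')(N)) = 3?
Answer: 0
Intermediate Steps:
Function('j')(N) = Rational(1, 3) (Function('j')(N) = Mul(Rational(1, 9), 3) = Rational(1, 3))
Function('w')(X, a) = Mul(25, a)
Function('K')(C) = Add(100, C) (Function('K')(C) = Add(C, Mul(25, 4)) = Add(C, 100) = Add(100, C))
Mul(Mul(Function('K')(Mul(1, -4)), Mul(Add(-9, -5), Add(-6, -21))), 0) = Mul(Mul(Add(100, Mul(1, -4)), Mul(Add(-9, -5), Add(-6, -21))), 0) = Mul(Mul(Add(100, -4), Mul(-14, -27)), 0) = Mul(Mul(96, 378), 0) = Mul(36288, 0) = 0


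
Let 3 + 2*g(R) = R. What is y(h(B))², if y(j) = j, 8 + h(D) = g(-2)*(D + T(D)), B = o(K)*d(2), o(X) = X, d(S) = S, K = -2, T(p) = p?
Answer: 144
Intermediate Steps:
g(R) = -3/2 + R/2
B = -4 (B = -2*2 = -4)
h(D) = -8 - 5*D (h(D) = -8 + (-3/2 + (½)*(-2))*(D + D) = -8 + (-3/2 - 1)*(2*D) = -8 - 5*D)
y(h(B))² = (-8 - 5*(-4))² = (-8 + 20)² = 12² = 144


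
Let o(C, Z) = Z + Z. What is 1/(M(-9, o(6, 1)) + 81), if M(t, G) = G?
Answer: 1/83 ≈ 0.012048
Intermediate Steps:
o(C, Z) = 2*Z
1/(M(-9, o(6, 1)) + 81) = 1/(2*1 + 81) = 1/(2 + 81) = 1/83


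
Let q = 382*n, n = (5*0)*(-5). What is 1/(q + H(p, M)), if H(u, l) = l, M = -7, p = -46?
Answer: -1/7 ≈ -0.14286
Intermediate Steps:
n = 0 (n = 0*(-5) = 0)
q = 0 (q = 382*0 = 0)
1/(q + H(p, M)) = 1/(0 - 7) = 1/(-7) = -1/7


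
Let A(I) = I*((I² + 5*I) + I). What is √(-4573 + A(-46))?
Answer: I*√89213 ≈ 298.69*I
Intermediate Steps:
A(I) = I*(I² + 6*I)
√(-4573 + A(-46)) = √(-4573 + (-46)²*(6 - 46)) = √(-4573 + 2116*(-40)) = √(-4573 - 84640) = √(-89213) = I*√89213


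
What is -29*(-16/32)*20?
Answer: 290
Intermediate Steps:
-29*(-16/32)*20 = -29*(-16*1/32)*20 = -29*(-1/2)*20 = -(-29)*20/2 = -1*(-290) = 290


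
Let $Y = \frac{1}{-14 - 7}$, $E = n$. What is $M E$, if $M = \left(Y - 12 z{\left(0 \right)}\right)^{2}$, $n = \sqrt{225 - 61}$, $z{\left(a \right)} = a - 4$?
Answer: $\frac{2028098 \sqrt{41}}{441} \approx 29447.0$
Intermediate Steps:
$z{\left(a \right)} = -4 + a$ ($z{\left(a \right)} = a - 4 = -4 + a$)
$n = 2 \sqrt{41}$ ($n = \sqrt{164} = 2 \sqrt{41} \approx 12.806$)
$E = 2 \sqrt{41} \approx 12.806$
$Y = - \frac{1}{21}$ ($Y = \frac{1}{-21} = - \frac{1}{21} \approx -0.047619$)
$M = \frac{1014049}{441}$ ($M = \left(- \frac{1}{21} - 12 \left(-4 + 0\right)\right)^{2} = \left(- \frac{1}{21} - -48\right)^{2} = \left(- \frac{1}{21} + 48\right)^{2} = \left(\frac{1007}{21}\right)^{2} = \frac{1014049}{441} \approx 2299.4$)
$M E = \frac{1014049 \cdot 2 \sqrt{41}}{441} = \frac{2028098 \sqrt{41}}{441}$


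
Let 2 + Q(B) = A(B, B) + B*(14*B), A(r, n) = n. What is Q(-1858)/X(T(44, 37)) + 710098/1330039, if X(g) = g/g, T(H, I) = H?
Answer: 64278705399102/1330039 ≈ 4.8328e+7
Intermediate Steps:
X(g) = 1
Q(B) = -2 + B + 14*B**2 (Q(B) = -2 + (B + B*(14*B)) = -2 + (B + 14*B**2) = -2 + B + 14*B**2)
Q(-1858)/X(T(44, 37)) + 710098/1330039 = (-2 - 1858 + 14*(-1858)**2)/1 + 710098/1330039 = (-2 - 1858 + 14*3452164)*1 + 710098*(1/1330039) = (-2 - 1858 + 48330296)*1 + 710098/1330039 = 48328436*1 + 710098/1330039 = 48328436 + 710098/1330039 = 64278705399102/1330039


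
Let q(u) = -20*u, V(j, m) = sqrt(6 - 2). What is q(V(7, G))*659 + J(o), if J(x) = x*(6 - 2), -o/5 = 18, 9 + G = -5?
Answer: -26720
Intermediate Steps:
G = -14 (G = -9 - 5 = -14)
V(j, m) = 2 (V(j, m) = sqrt(4) = 2)
o = -90 (o = -5*18 = -90)
J(x) = 4*x (J(x) = x*4 = 4*x)
q(V(7, G))*659 + J(o) = -20*2*659 + 4*(-90) = -40*659 - 360 = -26360 - 360 = -26720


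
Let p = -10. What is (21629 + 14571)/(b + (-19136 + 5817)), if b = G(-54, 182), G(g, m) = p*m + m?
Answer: -36200/14957 ≈ -2.4203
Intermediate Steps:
G(g, m) = -9*m (G(g, m) = -10*m + m = -9*m)
b = -1638 (b = -9*182 = -1638)
(21629 + 14571)/(b + (-19136 + 5817)) = (21629 + 14571)/(-1638 + (-19136 + 5817)) = 36200/(-1638 - 13319) = 36200/(-14957) = 36200*(-1/14957) = -36200/14957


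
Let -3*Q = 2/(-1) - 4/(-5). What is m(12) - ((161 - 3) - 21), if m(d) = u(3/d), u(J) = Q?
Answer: -683/5 ≈ -136.60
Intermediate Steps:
Q = 2/5 (Q = -(2/(-1) - 4/(-5))/3 = -(2*(-1) - 4*(-1/5))/3 = -(-2 + 4/5)/3 = -1/3*(-6/5) = 2/5 ≈ 0.40000)
u(J) = 2/5
m(d) = 2/5
m(12) - ((161 - 3) - 21) = 2/5 - ((161 - 3) - 21) = 2/5 - (158 - 21) = 2/5 - 1*137 = 2/5 - 137 = -683/5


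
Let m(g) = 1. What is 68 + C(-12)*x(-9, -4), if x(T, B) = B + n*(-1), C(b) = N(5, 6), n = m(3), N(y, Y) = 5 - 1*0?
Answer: 43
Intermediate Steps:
N(y, Y) = 5 (N(y, Y) = 5 + 0 = 5)
n = 1
C(b) = 5
x(T, B) = -1 + B (x(T, B) = B + 1*(-1) = B - 1 = -1 + B)
68 + C(-12)*x(-9, -4) = 68 + 5*(-1 - 4) = 68 + 5*(-5) = 68 - 25 = 43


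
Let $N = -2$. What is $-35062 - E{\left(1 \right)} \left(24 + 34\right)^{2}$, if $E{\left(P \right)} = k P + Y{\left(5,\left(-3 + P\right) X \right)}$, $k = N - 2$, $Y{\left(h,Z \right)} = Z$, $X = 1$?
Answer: $-14878$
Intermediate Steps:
$k = -4$ ($k = -2 - 2 = -4$)
$E{\left(P \right)} = -3 - 3 P$ ($E{\left(P \right)} = - 4 P + \left(-3 + P\right) 1 = - 4 P + \left(-3 + P\right) = -3 - 3 P$)
$-35062 - E{\left(1 \right)} \left(24 + 34\right)^{2} = -35062 - \left(-3 - 3\right) \left(24 + 34\right)^{2} = -35062 - \left(-3 - 3\right) 58^{2} = -35062 - \left(-6\right) 3364 = -35062 - -20184 = -35062 + 20184 = -14878$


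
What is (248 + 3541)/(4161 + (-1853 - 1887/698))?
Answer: 2644722/1609097 ≈ 1.6436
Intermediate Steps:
(248 + 3541)/(4161 + (-1853 - 1887/698)) = 3789/(4161 + (-1853 - 1887/698)) = 3789/(4161 - 1295281/698) = 3789/(1609097/698) = 3789*(698/1609097) = 2644722/1609097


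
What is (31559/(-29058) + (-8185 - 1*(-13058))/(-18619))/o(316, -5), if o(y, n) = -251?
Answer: 729196655/135798756402 ≈ 0.0053697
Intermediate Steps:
(31559/(-29058) + (-8185 - 1*(-13058))/(-18619))/o(316, -5) = (31559/(-29058) + (-8185 - 1*(-13058))/(-18619))/(-251) = (31559*(-1/29058) + (-8185 + 13058)*(-1/18619))*(-1/251) = (-31559/29058 + 4873*(-1/18619))*(-1/251) = (-31559/29058 - 4873/18619)*(-1/251) = -729196655/541030902*(-1/251) = 729196655/135798756402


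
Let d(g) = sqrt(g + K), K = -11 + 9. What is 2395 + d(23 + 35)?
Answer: 2395 + 2*sqrt(14) ≈ 2402.5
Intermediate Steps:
K = -2
d(g) = sqrt(-2 + g) (d(g) = sqrt(g - 2) = sqrt(-2 + g))
2395 + d(23 + 35) = 2395 + sqrt(-2 + (23 + 35)) = 2395 + sqrt(-2 + 58) = 2395 + sqrt(56) = 2395 + 2*sqrt(14)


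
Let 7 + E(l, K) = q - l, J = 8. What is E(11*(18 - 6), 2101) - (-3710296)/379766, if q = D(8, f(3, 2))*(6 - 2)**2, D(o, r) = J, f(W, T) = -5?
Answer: -233565/189883 ≈ -1.2300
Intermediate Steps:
D(o, r) = 8
q = 128 (q = 8*(6 - 2)**2 = 8*4**2 = 8*16 = 128)
E(l, K) = 121 - l (E(l, K) = -7 + (128 - l) = 121 - l)
E(11*(18 - 6), 2101) - (-3710296)/379766 = (121 - 11*(18 - 6)) - (-3710296)/379766 = (121 - 11*12) - (-3710296)/379766 = (121 - 1*132) - 1*(-1855148/189883) = (121 - 132) + 1855148/189883 = -11 + 1855148/189883 = -233565/189883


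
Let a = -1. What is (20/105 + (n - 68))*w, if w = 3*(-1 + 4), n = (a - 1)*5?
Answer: -4902/7 ≈ -700.29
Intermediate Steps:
n = -10 (n = (-1 - 1)*5 = -2*5 = -10)
w = 9 (w = 3*3 = 9)
(20/105 + (n - 68))*w = (20/105 + (-10 - 68))*9 = (20*(1/105) - 78)*9 = (4/21 - 78)*9 = -1634/21*9 = -4902/7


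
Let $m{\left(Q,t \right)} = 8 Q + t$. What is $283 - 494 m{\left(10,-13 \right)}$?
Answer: $-32815$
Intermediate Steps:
$m{\left(Q,t \right)} = t + 8 Q$
$283 - 494 m{\left(10,-13 \right)} = 283 - 494 \left(-13 + 8 \cdot 10\right) = 283 - 494 \left(-13 + 80\right) = 283 - 33098 = -32815$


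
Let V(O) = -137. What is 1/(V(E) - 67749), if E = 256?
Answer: -1/67886 ≈ -1.4731e-5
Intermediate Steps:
1/(V(E) - 67749) = 1/(-137 - 67749) = 1/(-67886) = -1/67886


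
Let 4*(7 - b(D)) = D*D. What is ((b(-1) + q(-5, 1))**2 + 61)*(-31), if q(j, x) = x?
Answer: -60047/16 ≈ -3752.9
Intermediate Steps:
b(D) = 7 - D**2/4 (b(D) = 7 - D*D/4 = 7 - D**2/4)
((b(-1) + q(-5, 1))**2 + 61)*(-31) = (((7 - 1/4*(-1)**2) + 1)**2 + 61)*(-31) = (((7 - 1/4*1) + 1)**2 + 61)*(-31) = (((7 - 1/4) + 1)**2 + 61)*(-31) = ((27/4 + 1)**2 + 61)*(-31) = ((31/4)**2 + 61)*(-31) = (961/16 + 61)*(-31) = (1937/16)*(-31) = -60047/16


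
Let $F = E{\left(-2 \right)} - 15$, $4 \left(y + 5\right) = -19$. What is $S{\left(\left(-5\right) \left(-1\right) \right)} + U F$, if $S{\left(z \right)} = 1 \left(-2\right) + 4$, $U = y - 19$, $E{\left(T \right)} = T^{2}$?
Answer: $\frac{1273}{4} \approx 318.25$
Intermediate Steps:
$y = - \frac{39}{4}$ ($y = -5 + \frac{1}{4} \left(-19\right) = -5 - \frac{19}{4} = - \frac{39}{4} \approx -9.75$)
$U = - \frac{115}{4}$ ($U = - \frac{39}{4} - 19 = - \frac{115}{4} \approx -28.75$)
$S{\left(z \right)} = 2$ ($S{\left(z \right)} = -2 + 4 = 2$)
$F = -11$ ($F = \left(-2\right)^{2} - 15 = 4 - 15 = -11$)
$S{\left(\left(-5\right) \left(-1\right) \right)} + U F = 2 - - \frac{1265}{4} = 2 + \frac{1265}{4} = \frac{1273}{4}$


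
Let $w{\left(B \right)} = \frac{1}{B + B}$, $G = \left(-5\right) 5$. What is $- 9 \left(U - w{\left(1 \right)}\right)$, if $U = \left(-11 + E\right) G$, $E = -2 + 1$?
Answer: $- \frac{5391}{2} \approx -2695.5$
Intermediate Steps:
$G = -25$
$w{\left(B \right)} = \frac{1}{2 B}$
$E = -1$
$U = 300$ ($U = \left(-11 - 1\right) \left(-25\right) = \left(-12\right) \left(-25\right) = 300$)
$- 9 \left(U - w{\left(1 \right)}\right) = - 9 \left(300 - \frac{1}{2 \cdot 1}\right) = - 9 \left(300 - \frac{1}{2} \cdot 1\right) = - 9 \left(300 - \frac{1}{2}\right) = \left(-9\right) \frac{599}{2} = - \frac{5391}{2}$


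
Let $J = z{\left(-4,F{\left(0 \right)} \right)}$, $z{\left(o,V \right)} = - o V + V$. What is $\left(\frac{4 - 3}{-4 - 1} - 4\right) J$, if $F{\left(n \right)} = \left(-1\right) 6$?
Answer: $126$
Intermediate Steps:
$F{\left(n \right)} = -6$
$z{\left(o,V \right)} = V - V o$ ($z{\left(o,V \right)} = - V o + V = V - V o$)
$J = -30$ ($J = - 6 \left(1 - -4\right) = - 6 \left(1 + 4\right) = \left(-6\right) 5 = -30$)
$\left(\frac{4 - 3}{-4 - 1} - 4\right) J = \left(\frac{4 - 3}{-4 - 1} - 4\right) \left(-30\right) = \left(1 \frac{1}{-5} - 4\right) \left(-30\right) = \left(1 \left(- \frac{1}{5}\right) - 4\right) \left(-30\right) = \left(- \frac{1}{5} - 4\right) \left(-30\right) = \left(- \frac{21}{5}\right) \left(-30\right) = 126$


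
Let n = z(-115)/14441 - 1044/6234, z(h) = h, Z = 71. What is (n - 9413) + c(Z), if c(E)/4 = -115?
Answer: -148139088946/15004199 ≈ -9873.2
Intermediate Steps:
c(E) = -460 (c(E) = 4*(-115) = -460)
n = -2632219/15004199 (n = -115/14441 - 1044/6234 = -115*1/14441 - 1044*1/6234 = -115/14441 - 174/1039 = -2632219/15004199 ≈ -0.17543)
(n - 9413) + c(Z) = (-2632219/15004199 - 9413) - 460 = -141237157406/15004199 - 460 = -148139088946/15004199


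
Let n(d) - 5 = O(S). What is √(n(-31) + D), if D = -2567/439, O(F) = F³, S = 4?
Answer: 2*√3042709/439 ≈ 7.9469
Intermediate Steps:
n(d) = 69 (n(d) = 5 + 4³ = 5 + 64 = 69)
D = -2567/439 (D = -2567*1/439 = -2567/439 ≈ -5.8474)
√(n(-31) + D) = √(69 - 2567/439) = √(27724/439) = 2*√3042709/439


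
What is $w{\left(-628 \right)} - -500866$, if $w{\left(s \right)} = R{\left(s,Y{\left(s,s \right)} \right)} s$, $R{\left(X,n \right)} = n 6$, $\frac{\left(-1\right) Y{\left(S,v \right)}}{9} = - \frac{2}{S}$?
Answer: $500974$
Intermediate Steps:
$Y{\left(S,v \right)} = \frac{18}{S}$ ($Y{\left(S,v \right)} = - 9 \left(- \frac{2}{S}\right) = \frac{18}{S}$)
$R{\left(X,n \right)} = 6 n$
$w{\left(s \right)} = 108$ ($w{\left(s \right)} = 6 \frac{18}{s} s = \frac{108}{s} s = 108$)
$w{\left(-628 \right)} - -500866 = 108 - -500866 = 108 + 500866 = 500974$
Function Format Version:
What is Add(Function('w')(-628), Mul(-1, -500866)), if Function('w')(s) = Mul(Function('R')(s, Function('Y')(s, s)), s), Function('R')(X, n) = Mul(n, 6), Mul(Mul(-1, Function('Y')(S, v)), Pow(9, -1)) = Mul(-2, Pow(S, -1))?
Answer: 500974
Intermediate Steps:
Function('Y')(S, v) = Mul(18, Pow(S, -1)) (Function('Y')(S, v) = Mul(-9, Mul(-2, Pow(S, -1))) = Mul(18, Pow(S, -1)))
Function('R')(X, n) = Mul(6, n)
Function('w')(s) = 108 (Function('w')(s) = Mul(Mul(6, Mul(18, Pow(s, -1))), s) = Mul(Mul(108, Pow(s, -1)), s) = 108)
Add(Function('w')(-628), Mul(-1, -500866)) = Add(108, Mul(-1, -500866)) = Add(108, 500866) = 500974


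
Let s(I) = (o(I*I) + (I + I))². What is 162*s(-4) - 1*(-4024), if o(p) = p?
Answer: 14392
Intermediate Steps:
s(I) = (I² + 2*I)² (s(I) = (I*I + (I + I))² = (I² + 2*I)²)
162*s(-4) - 1*(-4024) = 162*((-4)²*(2 - 4)²) - 1*(-4024) = 162*(16*(-2)²) + 4024 = 162*(16*4) + 4024 = 162*64 + 4024 = 10368 + 4024 = 14392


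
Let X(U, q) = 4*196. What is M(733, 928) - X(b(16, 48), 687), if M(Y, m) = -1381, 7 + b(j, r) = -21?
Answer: -2165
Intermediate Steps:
b(j, r) = -28 (b(j, r) = -7 - 21 = -28)
X(U, q) = 784
M(733, 928) - X(b(16, 48), 687) = -1381 - 1*784 = -1381 - 784 = -2165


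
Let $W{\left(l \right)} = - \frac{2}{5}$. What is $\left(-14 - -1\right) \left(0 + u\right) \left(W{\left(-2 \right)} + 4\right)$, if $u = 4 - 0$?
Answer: $- \frac{936}{5} \approx -187.2$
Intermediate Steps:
$u = 4$ ($u = 4 + 0 = 4$)
$W{\left(l \right)} = - \frac{2}{5}$ ($W{\left(l \right)} = \left(-2\right) \frac{1}{5} = - \frac{2}{5}$)
$\left(-14 - -1\right) \left(0 + u\right) \left(W{\left(-2 \right)} + 4\right) = \left(-14 - -1\right) \left(0 + 4\right) \left(- \frac{2}{5} + 4\right) = \left(-14 + \left(-2 + 3\right)\right) 4 \cdot \frac{18}{5} = \left(-14 + 1\right) \frac{72}{5} = \left(-13\right) \frac{72}{5} = - \frac{936}{5}$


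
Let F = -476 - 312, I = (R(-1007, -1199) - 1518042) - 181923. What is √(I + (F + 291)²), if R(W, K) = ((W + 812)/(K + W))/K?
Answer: I*√10164870383644640246/2644994 ≈ 1205.4*I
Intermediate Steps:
R(W, K) = (812 + W)/(K*(K + W)) (R(W, K) = ((812 + W)/(K + W))/K = (812 + W)/(K*(K + W)))
I = -4496397225405/2644994 (I = ((812 - 1007)/((-1199)*(-1199 - 1007)) - 1518042) - 181923 = (-1/1199*(-195)/(-2206) - 1518042) - 181923 = (-1/1199*(-1/2206)*(-195) - 1518042) - 181923 = (-195/2644994 - 1518042) - 181923 = -4015211981943/2644994 - 181923 = -4496397225405/2644994 ≈ -1.7000e+6)
F = -788
√(I + (F + 291)²) = √(-4496397225405/2644994 + (-788 + 291)²) = √(-4496397225405/2644994 + (-497)²) = √(-4496397225405/2644994 + 247009) = √(-3843059902459/2644994) = I*√10164870383644640246/2644994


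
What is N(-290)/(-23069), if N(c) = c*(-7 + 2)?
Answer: -1450/23069 ≈ -0.062855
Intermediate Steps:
N(c) = -5*c (N(c) = c*(-5) = -5*c)
N(-290)/(-23069) = -5*(-290)/(-23069) = 1450*(-1/23069) = -1450/23069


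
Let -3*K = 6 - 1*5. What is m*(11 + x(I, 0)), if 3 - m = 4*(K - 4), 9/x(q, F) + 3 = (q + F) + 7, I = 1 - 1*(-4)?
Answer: 244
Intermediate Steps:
K = -⅓ (K = -(6 - 1*5)/3 = -(6 - 5)/3 = -⅓*1 = -⅓ ≈ -0.33333)
I = 5 (I = 1 + 4 = 5)
x(q, F) = 9/(4 + F + q) (x(q, F) = 9/(-3 + ((q + F) + 7)) = 9/(-3 + ((F + q) + 7)) = 9/(-3 + (7 + F + q)) = 9/(4 + F + q))
m = 61/3 (m = 3 - 4*(-⅓ - 4) = 3 - 4*(-13)/3 = 3 - 1*(-52/3) = 3 + 52/3 = 61/3 ≈ 20.333)
m*(11 + x(I, 0)) = 61*(11 + 9/(4 + 0 + 5))/3 = 61*(11 + 9/9)/3 = 61*(11 + 9*(⅑))/3 = 61*(11 + 1)/3 = (61/3)*12 = 244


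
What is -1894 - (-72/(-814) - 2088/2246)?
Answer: -865289054/457061 ≈ -1893.2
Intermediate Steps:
-1894 - (-72/(-814) - 2088/2246) = -1894 - (-72*(-1/814) - 2088*1/2246) = -1894 - (36/407 - 1044/1123) = -1894 - 1*(-384480/457061) = -1894 + 384480/457061 = -865289054/457061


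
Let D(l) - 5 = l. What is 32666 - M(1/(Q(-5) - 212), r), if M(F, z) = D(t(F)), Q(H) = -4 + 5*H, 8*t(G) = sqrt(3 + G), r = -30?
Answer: 32661 - 19*sqrt(482)/1928 ≈ 32661.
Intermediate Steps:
t(G) = sqrt(3 + G)/8
D(l) = 5 + l
M(F, z) = 5 + sqrt(3 + F)/8
32666 - M(1/(Q(-5) - 212), r) = 32666 - (5 + sqrt(3 + 1/((-4 + 5*(-5)) - 212))/8) = 32666 - (5 + sqrt(3 + 1/((-4 - 25) - 212))/8) = 32666 - (5 + sqrt(3 + 1/(-29 - 212))/8) = 32666 - (5 + sqrt(3 + 1/(-241))/8) = 32666 - (5 + sqrt(3 - 1/241)/8) = 32666 - (5 + sqrt(722/241)/8) = 32666 - (5 + (19*sqrt(482)/241)/8) = 32666 - (5 + 19*sqrt(482)/1928) = 32666 + (-5 - 19*sqrt(482)/1928) = 32661 - 19*sqrt(482)/1928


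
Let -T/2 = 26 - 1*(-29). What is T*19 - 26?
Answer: -2116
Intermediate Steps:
T = -110 (T = -2*(26 - 1*(-29)) = -2*(26 + 29) = -2*55 = -110)
T*19 - 26 = -110*19 - 26 = -2090 - 26 = -2116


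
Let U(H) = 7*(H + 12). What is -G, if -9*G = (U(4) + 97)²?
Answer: 43681/9 ≈ 4853.4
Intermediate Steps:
U(H) = 84 + 7*H (U(H) = 7*(12 + H) = 84 + 7*H)
G = -43681/9 (G = -((84 + 7*4) + 97)²/9 = -((84 + 28) + 97)²/9 = -(112 + 97)²/9 = -⅑*209² = -⅑*43681 = -43681/9 ≈ -4853.4)
-G = -1*(-43681/9) = 43681/9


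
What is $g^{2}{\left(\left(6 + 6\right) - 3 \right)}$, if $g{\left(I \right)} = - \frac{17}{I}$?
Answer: $\frac{289}{81} \approx 3.5679$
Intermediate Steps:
$g^{2}{\left(\left(6 + 6\right) - 3 \right)} = \left(- \frac{17}{\left(6 + 6\right) - 3}\right)^{2} = \left(- \frac{17}{12 - 3}\right)^{2} = \left(- \frac{17}{9}\right)^{2} = \frac{289}{81}$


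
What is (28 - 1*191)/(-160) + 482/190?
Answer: 10809/3040 ≈ 3.5556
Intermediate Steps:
(28 - 1*191)/(-160) + 482/190 = (28 - 191)*(-1/160) + 482*(1/190) = -163*(-1/160) + 241/95 = 163/160 + 241/95 = 10809/3040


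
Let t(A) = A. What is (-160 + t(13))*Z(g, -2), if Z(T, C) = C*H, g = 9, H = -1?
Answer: -294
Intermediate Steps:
Z(T, C) = -C (Z(T, C) = C*(-1) = -C)
(-160 + t(13))*Z(g, -2) = (-160 + 13)*(-1*(-2)) = -147*2 = -294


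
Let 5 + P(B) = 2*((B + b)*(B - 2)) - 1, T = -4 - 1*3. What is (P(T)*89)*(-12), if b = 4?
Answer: -51264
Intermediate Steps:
T = -7 (T = -4 - 3 = -7)
P(B) = -6 + 2*(-2 + B)*(4 + B) (P(B) = -5 + (2*((B + 4)*(B - 2)) - 1) = -5 + (2*((4 + B)*(-2 + B)) - 1) = -5 + (2*((-2 + B)*(4 + B)) - 1) = -5 + (2*(-2 + B)*(4 + B) - 1) = -5 + (-1 + 2*(-2 + B)*(4 + B)) = -6 + 2*(-2 + B)*(4 + B))
(P(T)*89)*(-12) = ((-22 + 2*(-7)² + 4*(-7))*89)*(-12) = ((-22 + 2*49 - 28)*89)*(-12) = ((-22 + 98 - 28)*89)*(-12) = (48*89)*(-12) = 4272*(-12) = -51264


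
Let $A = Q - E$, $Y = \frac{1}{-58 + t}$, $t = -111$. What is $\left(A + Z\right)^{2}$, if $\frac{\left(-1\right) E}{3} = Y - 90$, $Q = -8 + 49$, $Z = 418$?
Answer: $\frac{1020035844}{28561} \approx 35714.0$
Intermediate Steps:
$Y = - \frac{1}{169}$ ($Y = \frac{1}{-58 - 111} = \frac{1}{-169} = - \frac{1}{169} \approx -0.0059172$)
$Q = 41$
$E = \frac{45633}{169}$ ($E = - 3 \left(- \frac{1}{169} - 90\right) = \left(-3\right) \left(- \frac{15211}{169}\right) = \frac{45633}{169} \approx 270.02$)
$A = - \frac{38704}{169}$ ($A = 41 - \frac{45633}{169} = - \frac{38704}{169} \approx -229.02$)
$\left(A + Z\right)^{2} = \left(- \frac{38704}{169} + 418\right)^{2} = \left(\frac{31938}{169}\right)^{2} = \frac{1020035844}{28561}$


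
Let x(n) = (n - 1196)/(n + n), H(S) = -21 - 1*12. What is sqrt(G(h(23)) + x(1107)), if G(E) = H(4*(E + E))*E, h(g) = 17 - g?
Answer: sqrt(107817618)/738 ≈ 14.070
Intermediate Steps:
H(S) = -33 (H(S) = -21 - 12 = -33)
x(n) = (-1196 + n)/(2*n) (x(n) = (-1196 + n)/((2*n)) = (-1196 + n)*(1/(2*n)) = (-1196 + n)/(2*n))
G(E) = -33*E
sqrt(G(h(23)) + x(1107)) = sqrt(-33*(17 - 1*23) + (1/2)*(-1196 + 1107)/1107) = sqrt(-33*(17 - 23) + (1/2)*(1/1107)*(-89)) = sqrt(-33*(-6) - 89/2214) = sqrt(198 - 89/2214) = sqrt(438283/2214) = sqrt(107817618)/738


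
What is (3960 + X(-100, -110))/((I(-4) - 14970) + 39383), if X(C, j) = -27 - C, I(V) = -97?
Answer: 4033/24316 ≈ 0.16586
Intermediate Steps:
(3960 + X(-100, -110))/((I(-4) - 14970) + 39383) = (3960 + (-27 - 1*(-100)))/((-97 - 14970) + 39383) = (3960 + (-27 + 100))/(-15067 + 39383) = (3960 + 73)/24316 = 4033*(1/24316) = 4033/24316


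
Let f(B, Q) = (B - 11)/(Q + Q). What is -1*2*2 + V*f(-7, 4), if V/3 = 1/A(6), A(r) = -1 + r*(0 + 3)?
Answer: -299/68 ≈ -4.3971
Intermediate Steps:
f(B, Q) = (-11 + B)/(2*Q) (f(B, Q) = (-11 + B)/((2*Q)) = (-11 + B)*(1/(2*Q)) = (-11 + B)/(2*Q))
A(r) = -1 + 3*r (A(r) = -1 + r*3 = -1 + 3*r)
V = 3/17 (V = 3/(-1 + 3*6) = 3/(-1 + 18) = 3/17 ≈ 0.17647)
-1*2*2 + V*f(-7, 4) = -1*2*2 + 3*((1/2)*(-11 - 7)/4)/17 = -2*2 + 3*((1/2)*(1/4)*(-18))/17 = -4 + (3/17)*(-9/4) = -4 - 27/68 = -299/68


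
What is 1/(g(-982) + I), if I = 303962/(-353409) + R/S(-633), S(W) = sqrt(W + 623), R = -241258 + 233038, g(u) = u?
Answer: -3068929540110/24114210111271801 - 51333045646491*I*sqrt(10)/482284202225436020 ≈ -0.00012727 - 0.00033658*I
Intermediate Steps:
R = -8220
S(W) = sqrt(623 + W)
I = -303962/353409 + 822*I*sqrt(10) (I = 303962/(-353409) - 8220/sqrt(623 - 633) = 303962*(-1/353409) - 8220*(-I*sqrt(10)/10) = -303962/353409 - 8220*(-I*sqrt(10)/10) = -303962/353409 - (-822)*I*sqrt(10) = -303962/353409 + 822*I*sqrt(10) ≈ -0.86009 + 2599.4*I)
1/(g(-982) + I) = 1/(-982 + (-303962/353409 + 822*I*sqrt(10))) = 1/(-347351600/353409 + 822*I*sqrt(10))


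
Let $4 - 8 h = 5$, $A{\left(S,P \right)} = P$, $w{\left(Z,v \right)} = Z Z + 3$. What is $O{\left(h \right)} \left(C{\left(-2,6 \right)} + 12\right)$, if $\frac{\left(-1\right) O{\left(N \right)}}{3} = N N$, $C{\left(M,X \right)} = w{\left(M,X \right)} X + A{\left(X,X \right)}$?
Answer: $- \frac{45}{16} \approx -2.8125$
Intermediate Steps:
$w{\left(Z,v \right)} = 3 + Z^{2}$ ($w{\left(Z,v \right)} = Z^{2} + 3 = 3 + Z^{2}$)
$h = - \frac{1}{8}$ ($h = \frac{1}{2} - \frac{5}{8} = - \frac{1}{8} \approx -0.125$)
$C{\left(M,X \right)} = X + X \left(3 + M^{2}\right)$ ($C{\left(M,X \right)} = \left(3 + M^{2}\right) X + X = X \left(3 + M^{2}\right) + X = X + X \left(3 + M^{2}\right)$)
$O{\left(N \right)} = - 3 N^{2}$ ($O{\left(N \right)} = - 3 N N = - 3 N^{2}$)
$O{\left(h \right)} \left(C{\left(-2,6 \right)} + 12\right) = - 3 \left(- \frac{1}{8}\right)^{2} \left(6 \left(4 + \left(-2\right)^{2}\right) + 12\right) = \left(-3\right) \frac{1}{64} \left(6 \left(4 + 4\right) + 12\right) = - \frac{3 \left(6 \cdot 8 + 12\right)}{64} = - \frac{3 \left(48 + 12\right)}{64} = \left(- \frac{3}{64}\right) 60 = - \frac{45}{16}$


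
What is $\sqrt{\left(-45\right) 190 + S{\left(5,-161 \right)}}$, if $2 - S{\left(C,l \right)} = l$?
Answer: $i \sqrt{8387} \approx 91.581 i$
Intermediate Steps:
$S{\left(C,l \right)} = 2 - l$
$\sqrt{\left(-45\right) 190 + S{\left(5,-161 \right)}} = \sqrt{\left(-45\right) 190 + \left(2 - -161\right)} = \sqrt{-8550 + \left(2 + 161\right)} = \sqrt{-8550 + 163} = \sqrt{-8387} = i \sqrt{8387}$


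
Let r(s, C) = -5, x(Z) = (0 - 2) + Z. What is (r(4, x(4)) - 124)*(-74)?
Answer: 9546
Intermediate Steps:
x(Z) = -2 + Z
(r(4, x(4)) - 124)*(-74) = (-5 - 124)*(-74) = -129*(-74) = 9546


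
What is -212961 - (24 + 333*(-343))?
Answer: -98766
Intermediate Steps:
-212961 - (24 + 333*(-343)) = -212961 - (24 - 114219) = -212961 - 1*(-114195) = -212961 + 114195 = -98766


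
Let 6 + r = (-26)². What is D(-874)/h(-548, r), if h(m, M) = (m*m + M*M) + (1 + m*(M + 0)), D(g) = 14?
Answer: 14/382045 ≈ 3.6645e-5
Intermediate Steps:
r = 670 (r = -6 + (-26)² = -6 + 676 = 670)
h(m, M) = 1 + M² + m² + M*m (h(m, M) = (m² + M²) + (1 + m*M) = (M² + m²) + (1 + M*m) = 1 + M² + m² + M*m)
D(-874)/h(-548, r) = 14/(1 + 670² + (-548)² + 670*(-548)) = 14/(1 + 448900 + 300304 - 367160) = 14/382045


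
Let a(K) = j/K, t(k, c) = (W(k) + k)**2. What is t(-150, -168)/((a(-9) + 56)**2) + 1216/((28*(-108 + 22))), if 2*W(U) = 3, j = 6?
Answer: 222204133/33177424 ≈ 6.6974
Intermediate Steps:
W(U) = 3/2 (W(U) = (1/2)*3 = 3/2)
t(k, c) = (3/2 + k)**2
a(K) = 6/K
t(-150, -168)/((a(-9) + 56)**2) + 1216/((28*(-108 + 22))) = ((3 + 2*(-150))**2/4)/((6/(-9) + 56)**2) + 1216/((28*(-108 + 22))) = ((3 - 300)**2/4)/((6*(-1/9) + 56)**2) + 1216/((28*(-86))) = ((1/4)*(-297)**2)/((-2/3 + 56)**2) + 1216/(-2408) = ((1/4)*88209)/((166/3)**2) + 1216*(-1/2408) = 88209/(4*(27556/9)) - 152/301 = (88209/4)*(9/27556) - 152/301 = 793881/110224 - 152/301 = 222204133/33177424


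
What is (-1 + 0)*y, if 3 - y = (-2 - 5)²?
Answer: 46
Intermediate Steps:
y = -46 (y = 3 - (-2 - 5)² = 3 - 1*(-7)² = 3 - 1*49 = 3 - 49 = -46)
(-1 + 0)*y = (-1 + 0)*(-46) = -1*(-46) = 46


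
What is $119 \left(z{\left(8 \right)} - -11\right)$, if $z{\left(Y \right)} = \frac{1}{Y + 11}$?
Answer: $\frac{24990}{19} \approx 1315.3$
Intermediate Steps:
$z{\left(Y \right)} = \frac{1}{11 + Y}$
$119 \left(z{\left(8 \right)} - -11\right) = 119 \left(\frac{1}{11 + 8} - -11\right) = 119 \left(\frac{1}{19} + \left(15 - 4\right)\right) = 119 \left(\frac{1}{19} + 11\right) = 119 \cdot \frac{210}{19} = \frac{24990}{19}$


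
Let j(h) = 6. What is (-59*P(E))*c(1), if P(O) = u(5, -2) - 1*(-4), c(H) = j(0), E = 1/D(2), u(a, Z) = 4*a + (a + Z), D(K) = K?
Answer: -9558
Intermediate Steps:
u(a, Z) = Z + 5*a (u(a, Z) = 4*a + (Z + a) = Z + 5*a)
E = ½ (E = 1/2 = ½ ≈ 0.50000)
c(H) = 6
P(O) = 27 (P(O) = (-2 + 5*5) - 1*(-4) = (-2 + 25) + 4 = 23 + 4 = 27)
(-59*P(E))*c(1) = -59*27*6 = -1593*6 = -9558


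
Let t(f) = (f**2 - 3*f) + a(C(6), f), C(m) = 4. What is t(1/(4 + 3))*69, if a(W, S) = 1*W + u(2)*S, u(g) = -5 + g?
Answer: 10695/49 ≈ 218.27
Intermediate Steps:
a(W, S) = W - 3*S (a(W, S) = 1*W + (-5 + 2)*S = W - 3*S)
t(f) = 4 + f**2 - 6*f (t(f) = (f**2 - 3*f) + (4 - 3*f) = 4 + f**2 - 6*f)
t(1/(4 + 3))*69 = (4 + (1/(4 + 3))**2 - 6/(4 + 3))*69 = (4 + (1/7)**2 - 6/7)*69 = (4 + (1/7)**2 - 6*1/7)*69 = (4 + 1/49 - 6/7)*69 = (155/49)*69 = 10695/49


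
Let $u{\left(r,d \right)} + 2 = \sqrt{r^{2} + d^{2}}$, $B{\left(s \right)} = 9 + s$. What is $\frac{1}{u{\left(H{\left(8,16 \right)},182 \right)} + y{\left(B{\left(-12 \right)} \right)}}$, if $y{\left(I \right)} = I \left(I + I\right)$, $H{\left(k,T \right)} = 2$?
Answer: $- \frac{2}{4109} + \frac{\sqrt{8282}}{16436} \approx 0.0050502$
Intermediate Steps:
$y{\left(I \right)} = 2 I^{2}$ ($y{\left(I \right)} = I 2 I = 2 I^{2}$)
$u{\left(r,d \right)} = -2 + \sqrt{d^{2} + r^{2}}$ ($u{\left(r,d \right)} = -2 + \sqrt{r^{2} + d^{2}} = -2 + \sqrt{d^{2} + r^{2}}$)
$\frac{1}{u{\left(H{\left(8,16 \right)},182 \right)} + y{\left(B{\left(-12 \right)} \right)}} = \frac{1}{\left(-2 + \sqrt{182^{2} + 2^{2}}\right) + 2 \left(9 - 12\right)^{2}} = \frac{1}{\left(-2 + \sqrt{33124 + 4}\right) + 2 \left(-3\right)^{2}} = \frac{1}{\left(-2 + \sqrt{33128}\right) + 2 \cdot 9} = \frac{1}{\left(-2 + 2 \sqrt{8282}\right) + 18} = \frac{1}{16 + 2 \sqrt{8282}}$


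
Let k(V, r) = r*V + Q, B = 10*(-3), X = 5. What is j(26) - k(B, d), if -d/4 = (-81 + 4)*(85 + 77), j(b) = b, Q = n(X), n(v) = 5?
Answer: 1496901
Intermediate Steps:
Q = 5
B = -30
d = 49896 (d = -4*(-81 + 4)*(85 + 77) = -(-308)*162 = -4*(-12474) = 49896)
k(V, r) = 5 + V*r (k(V, r) = r*V + 5 = V*r + 5 = 5 + V*r)
j(26) - k(B, d) = 26 - (5 - 30*49896) = 26 - (5 - 1496880) = 26 - 1*(-1496875) = 26 + 1496875 = 1496901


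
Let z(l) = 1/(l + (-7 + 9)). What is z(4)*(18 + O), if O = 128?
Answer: 73/3 ≈ 24.333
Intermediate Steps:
z(l) = 1/(2 + l) (z(l) = 1/(l + 2) = 1/(2 + l))
z(4)*(18 + O) = (18 + 128)/(2 + 4) = 146/6 = (⅙)*146 = 73/3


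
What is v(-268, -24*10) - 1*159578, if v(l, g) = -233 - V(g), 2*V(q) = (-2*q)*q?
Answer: -102211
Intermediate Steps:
V(q) = -q² (V(q) = ((-2*q)*q)/2 = (-2*q²)/2 = -q²)
v(l, g) = -233 + g² (v(l, g) = -233 - (-1)*g² = -233 + g²)
v(-268, -24*10) - 1*159578 = (-233 + (-24*10)²) - 1*159578 = (-233 + (-240)²) - 159578 = (-233 + 57600) - 159578 = 57367 - 159578 = -102211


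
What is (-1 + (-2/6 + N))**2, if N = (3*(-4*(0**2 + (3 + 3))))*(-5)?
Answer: 1157776/9 ≈ 1.2864e+5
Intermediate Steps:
N = 360 (N = (3*(-4*(0 + 6)))*(-5) = (3*(-4*6))*(-5) = (3*(-24))*(-5) = -72*(-5) = 360)
(-1 + (-2/6 + N))**2 = (-1 + (-2/6 + 360))**2 = (-1 + (-2*1/6 + 360))**2 = (-1 + (-1/3 + 360))**2 = (-1 + 1079/3)**2 = (1076/3)**2 = 1157776/9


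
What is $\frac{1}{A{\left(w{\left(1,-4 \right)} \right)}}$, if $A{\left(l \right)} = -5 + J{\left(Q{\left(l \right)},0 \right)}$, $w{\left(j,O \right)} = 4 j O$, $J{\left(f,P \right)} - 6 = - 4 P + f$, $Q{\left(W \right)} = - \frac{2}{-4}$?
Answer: $\frac{2}{3} \approx 0.66667$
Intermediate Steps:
$Q{\left(W \right)} = \frac{1}{2}$ ($Q{\left(W \right)} = \left(-2\right) \left(- \frac{1}{4}\right) = \frac{1}{2}$)
$J{\left(f,P \right)} = 6 + f - 4 P$ ($J{\left(f,P \right)} = 6 - \left(- f + 4 P\right) = 6 + f - 4 P$)
$w{\left(j,O \right)} = 4 O j$
$A{\left(l \right)} = \frac{3}{2}$ ($A{\left(l \right)} = -5 + \left(6 + \frac{1}{2} - 0\right) = -5 + \left(6 + \frac{1}{2} + 0\right) = -5 + \frac{13}{2} = \frac{3}{2}$)
$\frac{1}{A{\left(w{\left(1,-4 \right)} \right)}} = \frac{1}{\frac{3}{2}} = \frac{2}{3}$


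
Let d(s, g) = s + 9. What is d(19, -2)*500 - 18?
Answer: 13982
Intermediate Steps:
d(s, g) = 9 + s
d(19, -2)*500 - 18 = (9 + 19)*500 - 18 = 28*500 - 18 = 14000 - 18 = 13982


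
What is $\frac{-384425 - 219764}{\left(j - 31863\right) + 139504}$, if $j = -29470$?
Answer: $- \frac{604189}{78171} \approx -7.7291$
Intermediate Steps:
$\frac{-384425 - 219764}{\left(j - 31863\right) + 139504} = \frac{-384425 - 219764}{\left(-29470 - 31863\right) + 139504} = - \frac{604189}{-61333 + 139504} = - \frac{604189}{78171}$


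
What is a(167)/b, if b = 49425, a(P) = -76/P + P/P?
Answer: 91/8253975 ≈ 1.1025e-5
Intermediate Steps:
a(P) = 1 - 76/P (a(P) = -76/P + 1 = 1 - 76/P)
a(167)/b = ((-76 + 167)/167)/49425 = ((1/167)*91)*(1/49425) = (91/167)*(1/49425) = 91/8253975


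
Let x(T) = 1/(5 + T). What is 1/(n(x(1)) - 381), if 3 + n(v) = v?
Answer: -6/2303 ≈ -0.0026053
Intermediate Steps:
n(v) = -3 + v
1/(n(x(1)) - 381) = 1/((-3 + 1/(5 + 1)) - 381) = 1/((-3 + 1/6) - 381) = 1/((-3 + ⅙) - 381) = 1/(-17/6 - 381) = 1/(-2303/6) = -6/2303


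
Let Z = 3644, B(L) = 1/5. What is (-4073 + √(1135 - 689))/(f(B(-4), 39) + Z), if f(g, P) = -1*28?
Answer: -4073/3616 + √446/3616 ≈ -1.1205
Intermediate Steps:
B(L) = ⅕
f(g, P) = -28
(-4073 + √(1135 - 689))/(f(B(-4), 39) + Z) = (-4073 + √(1135 - 689))/(-28 + 3644) = (-4073 + √446)/3616 = (-4073 + √446)*(1/3616) = -4073/3616 + √446/3616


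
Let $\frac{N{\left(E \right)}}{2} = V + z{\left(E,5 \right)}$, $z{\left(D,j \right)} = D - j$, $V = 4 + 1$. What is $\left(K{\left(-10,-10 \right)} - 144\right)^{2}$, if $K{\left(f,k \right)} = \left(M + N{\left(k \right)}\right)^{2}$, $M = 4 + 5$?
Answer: $529$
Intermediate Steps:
$V = 5$
$M = 9$
$N{\left(E \right)} = 2 E$ ($N{\left(E \right)} = 2 \left(5 + \left(E - 5\right)\right) = 2 \left(5 + \left(-5 + E\right)\right) = 2 E$)
$K{\left(f,k \right)} = \left(9 + 2 k\right)^{2}$
$\left(K{\left(-10,-10 \right)} - 144\right)^{2} = \left(\left(9 + 2 \left(-10\right)\right)^{2} - 144\right)^{2} = \left(\left(9 - 20\right)^{2} - 144\right)^{2} = \left(\left(-11\right)^{2} - 144\right)^{2} = \left(121 - 144\right)^{2} = \left(-23\right)^{2} = 529$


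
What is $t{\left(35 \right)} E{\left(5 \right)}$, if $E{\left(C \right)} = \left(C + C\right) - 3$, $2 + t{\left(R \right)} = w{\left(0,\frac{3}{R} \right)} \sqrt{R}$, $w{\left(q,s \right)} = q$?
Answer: $-14$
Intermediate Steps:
$t{\left(R \right)} = -2$ ($t{\left(R \right)} = -2 + 0 \sqrt{R} = -2 + 0 = -2$)
$E{\left(C \right)} = -3 + 2 C$ ($E{\left(C \right)} = 2 C - 3 = -3 + 2 C$)
$t{\left(35 \right)} E{\left(5 \right)} = - 2 \left(-3 + 2 \cdot 5\right) = - 2 \left(-3 + 10\right) = \left(-2\right) 7 = -14$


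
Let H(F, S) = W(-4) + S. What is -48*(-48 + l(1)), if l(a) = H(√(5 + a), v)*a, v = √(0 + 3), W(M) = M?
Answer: 2496 - 48*√3 ≈ 2412.9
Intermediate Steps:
v = √3 ≈ 1.7320
H(F, S) = -4 + S
l(a) = a*(-4 + √3) (l(a) = (-4 + √3)*a = a*(-4 + √3))
-48*(-48 + l(1)) = -48*(-48 + 1*(-4 + √3)) = -48*(-48 + (-4 + √3)) = -48*(-52 + √3) = 2496 - 48*√3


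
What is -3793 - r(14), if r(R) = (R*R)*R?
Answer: -6537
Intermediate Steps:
r(R) = R**3 (r(R) = R**2*R = R**3)
-3793 - r(14) = -3793 - 1*14**3 = -3793 - 1*2744 = -3793 - 2744 = -6537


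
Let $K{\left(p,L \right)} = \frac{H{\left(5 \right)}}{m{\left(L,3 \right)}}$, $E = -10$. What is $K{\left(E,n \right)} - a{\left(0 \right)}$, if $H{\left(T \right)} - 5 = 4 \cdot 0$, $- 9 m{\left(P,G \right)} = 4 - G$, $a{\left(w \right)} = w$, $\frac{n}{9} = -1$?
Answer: $-45$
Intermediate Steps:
$n = -9$ ($n = 9 \left(-1\right) = -9$)
$m{\left(P,G \right)} = - \frac{4}{9} + \frac{G}{9}$ ($m{\left(P,G \right)} = - \frac{4 - G}{9} = - \frac{4}{9} + \frac{G}{9}$)
$H{\left(T \right)} = 5$ ($H{\left(T \right)} = 5 + 4 \cdot 0 = 5 + 0 = 5$)
$K{\left(p,L \right)} = -45$ ($K{\left(p,L \right)} = \frac{5}{- \frac{4}{9} + \frac{1}{9} \cdot 3} = \frac{5}{- \frac{4}{9} + \frac{1}{3}} = \frac{5}{- \frac{1}{9}} = 5 \left(-9\right) = -45$)
$K{\left(E,n \right)} - a{\left(0 \right)} = -45 - 0 = -45 + 0 = -45$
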